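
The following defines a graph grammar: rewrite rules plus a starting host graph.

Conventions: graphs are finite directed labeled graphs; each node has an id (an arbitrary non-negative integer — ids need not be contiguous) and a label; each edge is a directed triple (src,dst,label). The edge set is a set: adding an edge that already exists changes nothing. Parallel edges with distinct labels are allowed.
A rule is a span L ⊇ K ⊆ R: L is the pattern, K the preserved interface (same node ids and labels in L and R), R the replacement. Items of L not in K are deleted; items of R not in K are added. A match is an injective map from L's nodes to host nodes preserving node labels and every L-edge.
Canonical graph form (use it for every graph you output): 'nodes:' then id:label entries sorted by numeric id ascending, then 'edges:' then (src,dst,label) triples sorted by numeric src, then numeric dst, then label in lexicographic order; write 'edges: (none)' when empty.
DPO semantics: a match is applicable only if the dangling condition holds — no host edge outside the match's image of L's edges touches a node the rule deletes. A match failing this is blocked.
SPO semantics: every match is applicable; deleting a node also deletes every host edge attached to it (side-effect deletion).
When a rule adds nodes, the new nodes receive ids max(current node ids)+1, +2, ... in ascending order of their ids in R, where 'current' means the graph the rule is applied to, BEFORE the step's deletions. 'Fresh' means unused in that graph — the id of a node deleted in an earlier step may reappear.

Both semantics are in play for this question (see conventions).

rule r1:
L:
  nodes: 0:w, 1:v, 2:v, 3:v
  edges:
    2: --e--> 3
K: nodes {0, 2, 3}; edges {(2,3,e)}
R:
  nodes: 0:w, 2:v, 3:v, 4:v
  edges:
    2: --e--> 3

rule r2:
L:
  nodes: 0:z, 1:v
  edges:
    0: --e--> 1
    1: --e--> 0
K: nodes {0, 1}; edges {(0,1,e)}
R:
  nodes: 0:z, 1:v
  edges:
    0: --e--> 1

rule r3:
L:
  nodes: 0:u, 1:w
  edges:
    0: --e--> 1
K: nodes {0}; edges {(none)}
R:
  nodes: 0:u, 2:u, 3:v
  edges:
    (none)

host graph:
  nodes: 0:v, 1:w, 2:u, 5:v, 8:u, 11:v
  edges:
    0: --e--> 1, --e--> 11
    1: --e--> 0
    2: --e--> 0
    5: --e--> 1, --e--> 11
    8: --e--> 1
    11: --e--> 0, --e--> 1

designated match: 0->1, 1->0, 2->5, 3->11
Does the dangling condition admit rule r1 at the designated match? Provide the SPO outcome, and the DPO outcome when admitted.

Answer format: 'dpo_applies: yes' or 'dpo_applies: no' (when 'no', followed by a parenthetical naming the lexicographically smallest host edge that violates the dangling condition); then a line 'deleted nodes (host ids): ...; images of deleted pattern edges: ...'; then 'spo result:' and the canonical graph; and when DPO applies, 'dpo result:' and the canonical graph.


dpo_applies: no
(the rule deletes node 0, which keeps host edge (0,1,e) outside the match image — the dangling condition fails, DPO blocks; SPO proceeds and side-deletes such edges)
deleted nodes (host ids): 0; images of deleted pattern edges: (none)
spo result:
nodes: 1:w, 2:u, 5:v, 8:u, 11:v, 12:v
edges: (5,1,e); (5,11,e); (8,1,e); (11,1,e)


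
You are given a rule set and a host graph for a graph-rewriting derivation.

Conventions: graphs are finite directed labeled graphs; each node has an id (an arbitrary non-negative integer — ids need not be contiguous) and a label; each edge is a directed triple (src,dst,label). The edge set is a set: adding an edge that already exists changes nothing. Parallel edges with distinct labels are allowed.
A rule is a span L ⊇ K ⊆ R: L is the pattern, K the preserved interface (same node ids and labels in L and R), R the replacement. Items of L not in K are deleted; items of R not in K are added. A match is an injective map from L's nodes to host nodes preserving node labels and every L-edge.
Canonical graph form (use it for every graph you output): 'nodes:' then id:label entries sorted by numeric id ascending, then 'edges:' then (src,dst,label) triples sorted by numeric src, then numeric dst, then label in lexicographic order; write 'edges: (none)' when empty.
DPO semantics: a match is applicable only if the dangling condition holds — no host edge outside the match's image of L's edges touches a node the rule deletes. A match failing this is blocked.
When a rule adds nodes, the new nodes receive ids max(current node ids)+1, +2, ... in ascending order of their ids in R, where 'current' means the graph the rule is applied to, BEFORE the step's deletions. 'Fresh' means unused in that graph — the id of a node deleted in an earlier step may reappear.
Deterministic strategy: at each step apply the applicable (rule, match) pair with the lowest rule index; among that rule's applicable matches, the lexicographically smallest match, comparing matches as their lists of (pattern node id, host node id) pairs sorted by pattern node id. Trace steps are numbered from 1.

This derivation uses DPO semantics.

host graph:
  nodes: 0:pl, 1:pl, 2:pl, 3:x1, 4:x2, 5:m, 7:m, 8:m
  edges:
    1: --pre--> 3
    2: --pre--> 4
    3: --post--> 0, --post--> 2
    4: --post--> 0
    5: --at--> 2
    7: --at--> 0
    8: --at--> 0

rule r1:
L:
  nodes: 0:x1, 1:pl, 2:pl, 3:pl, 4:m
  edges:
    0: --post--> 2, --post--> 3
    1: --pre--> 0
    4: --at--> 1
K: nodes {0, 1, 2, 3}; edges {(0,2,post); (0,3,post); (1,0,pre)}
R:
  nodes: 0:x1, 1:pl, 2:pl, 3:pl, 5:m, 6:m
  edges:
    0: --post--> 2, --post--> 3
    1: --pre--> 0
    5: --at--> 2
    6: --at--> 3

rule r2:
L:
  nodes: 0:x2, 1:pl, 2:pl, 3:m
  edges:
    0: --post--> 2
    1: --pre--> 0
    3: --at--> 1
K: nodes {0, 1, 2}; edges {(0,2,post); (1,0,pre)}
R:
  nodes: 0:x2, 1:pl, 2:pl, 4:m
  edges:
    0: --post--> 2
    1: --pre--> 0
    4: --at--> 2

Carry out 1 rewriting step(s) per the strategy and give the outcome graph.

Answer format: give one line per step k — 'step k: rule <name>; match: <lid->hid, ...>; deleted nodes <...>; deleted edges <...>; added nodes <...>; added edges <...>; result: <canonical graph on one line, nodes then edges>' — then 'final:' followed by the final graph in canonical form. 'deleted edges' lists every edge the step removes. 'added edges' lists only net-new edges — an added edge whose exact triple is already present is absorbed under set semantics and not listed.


step 1: rule r2; match: 0->4, 1->2, 2->0, 3->5; deleted nodes 5; deleted edges (5,2,at); added nodes 9; added edges (9,0,at); result: nodes: 0:pl, 1:pl, 2:pl, 3:x1, 4:x2, 7:m, 8:m, 9:m edges: (1,3,pre); (2,4,pre); (3,0,post); (3,2,post); (4,0,post); (7,0,at); (8,0,at); (9,0,at)
final:
nodes: 0:pl, 1:pl, 2:pl, 3:x1, 4:x2, 7:m, 8:m, 9:m
edges: (1,3,pre); (2,4,pre); (3,0,post); (3,2,post); (4,0,post); (7,0,at); (8,0,at); (9,0,at)


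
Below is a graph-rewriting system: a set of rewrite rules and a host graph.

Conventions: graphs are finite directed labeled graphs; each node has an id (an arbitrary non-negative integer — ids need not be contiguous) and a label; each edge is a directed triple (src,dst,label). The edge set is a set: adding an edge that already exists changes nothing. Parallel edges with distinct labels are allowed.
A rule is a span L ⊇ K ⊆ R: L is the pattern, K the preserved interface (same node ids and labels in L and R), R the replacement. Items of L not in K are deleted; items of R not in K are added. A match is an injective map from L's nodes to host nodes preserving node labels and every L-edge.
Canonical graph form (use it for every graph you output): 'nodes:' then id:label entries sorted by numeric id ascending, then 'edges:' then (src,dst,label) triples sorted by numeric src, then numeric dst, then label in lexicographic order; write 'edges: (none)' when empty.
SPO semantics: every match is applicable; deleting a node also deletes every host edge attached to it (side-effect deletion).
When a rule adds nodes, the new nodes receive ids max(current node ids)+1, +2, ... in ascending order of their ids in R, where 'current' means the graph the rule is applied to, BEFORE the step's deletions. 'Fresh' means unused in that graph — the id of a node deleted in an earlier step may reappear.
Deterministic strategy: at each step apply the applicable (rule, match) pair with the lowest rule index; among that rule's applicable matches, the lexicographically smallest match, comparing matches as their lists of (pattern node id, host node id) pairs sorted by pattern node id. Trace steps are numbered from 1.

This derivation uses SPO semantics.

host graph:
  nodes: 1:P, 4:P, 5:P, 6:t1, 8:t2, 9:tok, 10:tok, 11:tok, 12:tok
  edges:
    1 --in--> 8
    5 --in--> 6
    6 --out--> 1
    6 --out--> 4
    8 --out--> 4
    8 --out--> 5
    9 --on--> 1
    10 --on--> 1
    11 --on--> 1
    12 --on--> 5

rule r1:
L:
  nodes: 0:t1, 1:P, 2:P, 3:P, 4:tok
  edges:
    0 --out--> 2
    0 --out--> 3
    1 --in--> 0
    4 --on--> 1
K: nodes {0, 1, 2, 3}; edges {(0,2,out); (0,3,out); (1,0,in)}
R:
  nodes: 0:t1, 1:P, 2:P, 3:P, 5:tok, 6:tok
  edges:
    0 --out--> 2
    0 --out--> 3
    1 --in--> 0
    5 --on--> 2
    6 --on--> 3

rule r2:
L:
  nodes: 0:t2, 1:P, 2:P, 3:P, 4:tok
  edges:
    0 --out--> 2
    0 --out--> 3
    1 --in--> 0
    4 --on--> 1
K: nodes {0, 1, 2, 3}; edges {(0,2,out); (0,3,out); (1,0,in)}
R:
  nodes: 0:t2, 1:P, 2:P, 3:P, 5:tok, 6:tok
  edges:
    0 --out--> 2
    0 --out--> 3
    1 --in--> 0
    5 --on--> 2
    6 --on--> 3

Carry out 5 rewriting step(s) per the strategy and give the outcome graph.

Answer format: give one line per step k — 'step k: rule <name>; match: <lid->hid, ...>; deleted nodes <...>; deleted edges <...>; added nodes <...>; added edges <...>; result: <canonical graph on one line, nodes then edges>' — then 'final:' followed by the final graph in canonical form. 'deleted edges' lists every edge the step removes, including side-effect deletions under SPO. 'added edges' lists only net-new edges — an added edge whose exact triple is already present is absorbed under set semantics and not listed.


step 1: rule r1; match: 0->6, 1->5, 2->1, 3->4, 4->12; deleted nodes 12; deleted edges (12,5,on); added nodes 13, 14; added edges (13,1,on); (14,4,on); result: nodes: 1:P, 4:P, 5:P, 6:t1, 8:t2, 9:tok, 10:tok, 11:tok, 13:tok, 14:tok edges: (1,8,in); (5,6,in); (6,1,out); (6,4,out); (8,4,out); (8,5,out); (9,1,on); (10,1,on); (11,1,on); (13,1,on); (14,4,on)
step 2: rule r2; match: 0->8, 1->1, 2->4, 3->5, 4->9; deleted nodes 9; deleted edges (9,1,on); added nodes 15, 16; added edges (15,4,on); (16,5,on); result: nodes: 1:P, 4:P, 5:P, 6:t1, 8:t2, 10:tok, 11:tok, 13:tok, 14:tok, 15:tok, 16:tok edges: (1,8,in); (5,6,in); (6,1,out); (6,4,out); (8,4,out); (8,5,out); (10,1,on); (11,1,on); (13,1,on); (14,4,on); (15,4,on); (16,5,on)
step 3: rule r1; match: 0->6, 1->5, 2->1, 3->4, 4->16; deleted nodes 16; deleted edges (16,5,on); added nodes 17, 18; added edges (17,1,on); (18,4,on); result: nodes: 1:P, 4:P, 5:P, 6:t1, 8:t2, 10:tok, 11:tok, 13:tok, 14:tok, 15:tok, 17:tok, 18:tok edges: (1,8,in); (5,6,in); (6,1,out); (6,4,out); (8,4,out); (8,5,out); (10,1,on); (11,1,on); (13,1,on); (14,4,on); (15,4,on); (17,1,on); (18,4,on)
step 4: rule r2; match: 0->8, 1->1, 2->4, 3->5, 4->10; deleted nodes 10; deleted edges (10,1,on); added nodes 19, 20; added edges (19,4,on); (20,5,on); result: nodes: 1:P, 4:P, 5:P, 6:t1, 8:t2, 11:tok, 13:tok, 14:tok, 15:tok, 17:tok, 18:tok, 19:tok, 20:tok edges: (1,8,in); (5,6,in); (6,1,out); (6,4,out); (8,4,out); (8,5,out); (11,1,on); (13,1,on); (14,4,on); (15,4,on); (17,1,on); (18,4,on); (19,4,on); (20,5,on)
step 5: rule r1; match: 0->6, 1->5, 2->1, 3->4, 4->20; deleted nodes 20; deleted edges (20,5,on); added nodes 21, 22; added edges (21,1,on); (22,4,on); result: nodes: 1:P, 4:P, 5:P, 6:t1, 8:t2, 11:tok, 13:tok, 14:tok, 15:tok, 17:tok, 18:tok, 19:tok, 21:tok, 22:tok edges: (1,8,in); (5,6,in); (6,1,out); (6,4,out); (8,4,out); (8,5,out); (11,1,on); (13,1,on); (14,4,on); (15,4,on); (17,1,on); (18,4,on); (19,4,on); (21,1,on); (22,4,on)
final:
nodes: 1:P, 4:P, 5:P, 6:t1, 8:t2, 11:tok, 13:tok, 14:tok, 15:tok, 17:tok, 18:tok, 19:tok, 21:tok, 22:tok
edges: (1,8,in); (5,6,in); (6,1,out); (6,4,out); (8,4,out); (8,5,out); (11,1,on); (13,1,on); (14,4,on); (15,4,on); (17,1,on); (18,4,on); (19,4,on); (21,1,on); (22,4,on)


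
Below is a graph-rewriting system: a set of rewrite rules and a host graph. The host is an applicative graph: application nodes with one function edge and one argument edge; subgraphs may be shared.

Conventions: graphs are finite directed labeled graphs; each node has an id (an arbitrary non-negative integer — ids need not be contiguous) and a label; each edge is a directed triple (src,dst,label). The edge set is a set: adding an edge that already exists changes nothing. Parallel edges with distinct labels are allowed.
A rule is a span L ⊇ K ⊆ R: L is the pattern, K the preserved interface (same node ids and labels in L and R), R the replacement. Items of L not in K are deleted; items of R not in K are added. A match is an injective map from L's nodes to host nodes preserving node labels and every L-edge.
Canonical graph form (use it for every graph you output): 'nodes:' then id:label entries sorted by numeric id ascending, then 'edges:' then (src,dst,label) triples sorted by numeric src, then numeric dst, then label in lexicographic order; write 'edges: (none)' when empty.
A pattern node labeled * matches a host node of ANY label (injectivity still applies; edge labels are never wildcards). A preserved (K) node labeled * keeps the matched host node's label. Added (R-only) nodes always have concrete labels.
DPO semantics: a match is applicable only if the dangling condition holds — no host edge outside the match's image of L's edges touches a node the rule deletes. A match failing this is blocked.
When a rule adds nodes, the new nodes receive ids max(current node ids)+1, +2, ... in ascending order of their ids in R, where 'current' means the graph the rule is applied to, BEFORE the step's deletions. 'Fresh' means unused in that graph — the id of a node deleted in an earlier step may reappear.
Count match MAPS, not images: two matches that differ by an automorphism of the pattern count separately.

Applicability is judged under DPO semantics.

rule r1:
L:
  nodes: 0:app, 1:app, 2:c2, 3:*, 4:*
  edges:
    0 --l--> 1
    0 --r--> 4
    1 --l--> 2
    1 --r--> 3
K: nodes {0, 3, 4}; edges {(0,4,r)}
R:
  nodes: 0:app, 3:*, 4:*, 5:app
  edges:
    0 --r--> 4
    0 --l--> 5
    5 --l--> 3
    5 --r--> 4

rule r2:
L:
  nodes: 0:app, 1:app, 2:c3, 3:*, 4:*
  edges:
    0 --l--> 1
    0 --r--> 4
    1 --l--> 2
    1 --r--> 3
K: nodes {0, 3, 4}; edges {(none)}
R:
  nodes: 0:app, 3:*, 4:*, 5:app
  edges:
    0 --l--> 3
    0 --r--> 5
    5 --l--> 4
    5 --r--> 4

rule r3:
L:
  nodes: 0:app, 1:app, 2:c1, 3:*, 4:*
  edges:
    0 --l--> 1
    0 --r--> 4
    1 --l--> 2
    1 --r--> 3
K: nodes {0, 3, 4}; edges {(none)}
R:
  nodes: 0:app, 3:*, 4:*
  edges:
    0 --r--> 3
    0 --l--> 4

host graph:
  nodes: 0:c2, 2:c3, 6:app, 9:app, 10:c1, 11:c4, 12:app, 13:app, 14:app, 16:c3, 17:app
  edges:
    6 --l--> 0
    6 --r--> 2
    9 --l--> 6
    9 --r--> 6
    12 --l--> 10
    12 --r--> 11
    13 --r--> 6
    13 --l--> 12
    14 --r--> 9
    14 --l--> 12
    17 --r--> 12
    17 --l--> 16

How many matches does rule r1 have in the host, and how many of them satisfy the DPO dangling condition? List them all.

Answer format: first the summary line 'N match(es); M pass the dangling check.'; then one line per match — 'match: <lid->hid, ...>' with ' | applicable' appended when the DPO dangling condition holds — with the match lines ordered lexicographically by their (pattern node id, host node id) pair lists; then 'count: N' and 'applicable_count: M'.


0 match(es); 0 pass the dangling check.
count: 0
applicable_count: 0


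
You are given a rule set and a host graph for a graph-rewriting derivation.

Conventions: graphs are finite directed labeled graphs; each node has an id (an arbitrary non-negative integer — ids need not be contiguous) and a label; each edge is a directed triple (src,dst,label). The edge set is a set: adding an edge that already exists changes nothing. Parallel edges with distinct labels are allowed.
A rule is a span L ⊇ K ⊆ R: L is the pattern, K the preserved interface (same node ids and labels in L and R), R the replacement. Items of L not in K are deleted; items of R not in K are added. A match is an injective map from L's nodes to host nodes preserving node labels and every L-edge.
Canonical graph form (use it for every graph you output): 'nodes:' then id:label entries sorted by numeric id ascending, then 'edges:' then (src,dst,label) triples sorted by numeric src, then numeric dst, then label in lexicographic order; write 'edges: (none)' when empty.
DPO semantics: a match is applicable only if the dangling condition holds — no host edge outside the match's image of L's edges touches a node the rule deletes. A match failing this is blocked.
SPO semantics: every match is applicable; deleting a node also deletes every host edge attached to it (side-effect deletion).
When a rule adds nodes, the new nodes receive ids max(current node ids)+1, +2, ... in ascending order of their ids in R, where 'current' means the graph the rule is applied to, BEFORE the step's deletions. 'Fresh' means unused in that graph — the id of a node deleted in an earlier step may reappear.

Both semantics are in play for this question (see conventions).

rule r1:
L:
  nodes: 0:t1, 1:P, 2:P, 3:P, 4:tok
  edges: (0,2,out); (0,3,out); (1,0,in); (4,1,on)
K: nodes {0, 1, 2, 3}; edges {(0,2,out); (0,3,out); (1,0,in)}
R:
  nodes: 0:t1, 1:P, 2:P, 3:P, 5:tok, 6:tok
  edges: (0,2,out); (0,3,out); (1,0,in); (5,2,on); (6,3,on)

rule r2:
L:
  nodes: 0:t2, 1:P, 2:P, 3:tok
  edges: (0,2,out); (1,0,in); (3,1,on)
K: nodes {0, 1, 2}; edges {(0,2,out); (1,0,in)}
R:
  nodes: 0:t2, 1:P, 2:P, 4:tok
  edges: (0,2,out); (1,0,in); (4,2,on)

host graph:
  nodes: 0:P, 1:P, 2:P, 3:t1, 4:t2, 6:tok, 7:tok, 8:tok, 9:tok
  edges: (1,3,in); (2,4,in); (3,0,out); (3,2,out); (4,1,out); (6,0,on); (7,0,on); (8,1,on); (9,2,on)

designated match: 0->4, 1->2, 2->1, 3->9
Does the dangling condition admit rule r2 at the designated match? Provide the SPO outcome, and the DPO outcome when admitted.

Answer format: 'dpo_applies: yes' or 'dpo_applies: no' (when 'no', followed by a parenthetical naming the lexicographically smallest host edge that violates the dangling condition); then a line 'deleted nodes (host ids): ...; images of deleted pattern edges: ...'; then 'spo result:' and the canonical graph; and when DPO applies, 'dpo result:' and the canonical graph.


dpo_applies: yes
deleted nodes (host ids): 9; images of deleted pattern edges: (9,2,on)
spo result:
nodes: 0:P, 1:P, 2:P, 3:t1, 4:t2, 6:tok, 7:tok, 8:tok, 10:tok
edges: (1,3,in); (2,4,in); (3,0,out); (3,2,out); (4,1,out); (6,0,on); (7,0,on); (8,1,on); (10,1,on)
dpo result:
nodes: 0:P, 1:P, 2:P, 3:t1, 4:t2, 6:tok, 7:tok, 8:tok, 10:tok
edges: (1,3,in); (2,4,in); (3,0,out); (3,2,out); (4,1,out); (6,0,on); (7,0,on); (8,1,on); (10,1,on)


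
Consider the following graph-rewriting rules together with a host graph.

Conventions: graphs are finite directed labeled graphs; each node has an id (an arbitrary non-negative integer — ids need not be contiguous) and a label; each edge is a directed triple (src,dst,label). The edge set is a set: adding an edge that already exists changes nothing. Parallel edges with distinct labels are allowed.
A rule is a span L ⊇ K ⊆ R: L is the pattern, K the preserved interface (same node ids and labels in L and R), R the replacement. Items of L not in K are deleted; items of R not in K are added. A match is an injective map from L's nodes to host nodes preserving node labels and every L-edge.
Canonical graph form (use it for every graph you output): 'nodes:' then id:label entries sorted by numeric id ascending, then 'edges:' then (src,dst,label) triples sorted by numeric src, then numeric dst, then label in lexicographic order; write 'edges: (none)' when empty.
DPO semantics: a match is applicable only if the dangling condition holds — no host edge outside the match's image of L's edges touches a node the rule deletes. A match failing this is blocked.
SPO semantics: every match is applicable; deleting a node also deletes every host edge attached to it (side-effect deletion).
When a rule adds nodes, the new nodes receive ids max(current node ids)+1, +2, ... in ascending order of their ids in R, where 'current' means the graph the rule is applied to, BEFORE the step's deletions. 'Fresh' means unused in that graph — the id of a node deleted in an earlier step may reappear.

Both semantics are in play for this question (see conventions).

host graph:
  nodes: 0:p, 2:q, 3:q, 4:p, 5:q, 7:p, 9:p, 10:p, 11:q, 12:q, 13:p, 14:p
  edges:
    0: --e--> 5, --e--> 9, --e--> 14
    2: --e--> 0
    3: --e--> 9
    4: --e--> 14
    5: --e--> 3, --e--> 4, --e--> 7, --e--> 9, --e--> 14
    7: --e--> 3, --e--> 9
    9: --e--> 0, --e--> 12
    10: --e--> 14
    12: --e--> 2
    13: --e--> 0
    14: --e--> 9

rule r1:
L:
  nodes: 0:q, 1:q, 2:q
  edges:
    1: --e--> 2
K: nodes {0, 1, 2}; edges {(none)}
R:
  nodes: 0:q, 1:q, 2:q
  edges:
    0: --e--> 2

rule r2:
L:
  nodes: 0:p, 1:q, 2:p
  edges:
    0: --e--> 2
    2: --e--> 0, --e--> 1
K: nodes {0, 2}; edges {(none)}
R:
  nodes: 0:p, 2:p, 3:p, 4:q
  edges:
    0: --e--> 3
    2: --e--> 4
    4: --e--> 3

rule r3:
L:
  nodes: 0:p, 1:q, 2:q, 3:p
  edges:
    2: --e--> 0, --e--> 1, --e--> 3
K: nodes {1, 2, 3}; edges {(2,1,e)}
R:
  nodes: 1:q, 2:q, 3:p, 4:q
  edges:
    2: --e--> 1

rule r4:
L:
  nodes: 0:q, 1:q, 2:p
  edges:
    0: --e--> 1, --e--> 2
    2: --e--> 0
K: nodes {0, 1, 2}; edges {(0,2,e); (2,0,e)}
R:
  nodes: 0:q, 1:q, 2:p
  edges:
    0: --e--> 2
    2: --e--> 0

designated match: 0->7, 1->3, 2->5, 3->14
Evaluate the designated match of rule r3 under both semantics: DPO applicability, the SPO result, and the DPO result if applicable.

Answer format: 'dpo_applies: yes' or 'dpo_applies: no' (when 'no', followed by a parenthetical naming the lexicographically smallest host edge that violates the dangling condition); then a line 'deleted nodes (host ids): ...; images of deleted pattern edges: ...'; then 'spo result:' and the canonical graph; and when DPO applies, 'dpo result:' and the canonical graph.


dpo_applies: no
(the rule deletes node 7, which keeps host edge (7,3,e) outside the match image — the dangling condition fails, DPO blocks; SPO proceeds and side-deletes such edges)
deleted nodes (host ids): 7; images of deleted pattern edges: (5,7,e); (5,14,e)
spo result:
nodes: 0:p, 2:q, 3:q, 4:p, 5:q, 9:p, 10:p, 11:q, 12:q, 13:p, 14:p, 15:q
edges: (0,5,e); (0,9,e); (0,14,e); (2,0,e); (3,9,e); (4,14,e); (5,3,e); (5,4,e); (5,9,e); (9,0,e); (9,12,e); (10,14,e); (12,2,e); (13,0,e); (14,9,e)


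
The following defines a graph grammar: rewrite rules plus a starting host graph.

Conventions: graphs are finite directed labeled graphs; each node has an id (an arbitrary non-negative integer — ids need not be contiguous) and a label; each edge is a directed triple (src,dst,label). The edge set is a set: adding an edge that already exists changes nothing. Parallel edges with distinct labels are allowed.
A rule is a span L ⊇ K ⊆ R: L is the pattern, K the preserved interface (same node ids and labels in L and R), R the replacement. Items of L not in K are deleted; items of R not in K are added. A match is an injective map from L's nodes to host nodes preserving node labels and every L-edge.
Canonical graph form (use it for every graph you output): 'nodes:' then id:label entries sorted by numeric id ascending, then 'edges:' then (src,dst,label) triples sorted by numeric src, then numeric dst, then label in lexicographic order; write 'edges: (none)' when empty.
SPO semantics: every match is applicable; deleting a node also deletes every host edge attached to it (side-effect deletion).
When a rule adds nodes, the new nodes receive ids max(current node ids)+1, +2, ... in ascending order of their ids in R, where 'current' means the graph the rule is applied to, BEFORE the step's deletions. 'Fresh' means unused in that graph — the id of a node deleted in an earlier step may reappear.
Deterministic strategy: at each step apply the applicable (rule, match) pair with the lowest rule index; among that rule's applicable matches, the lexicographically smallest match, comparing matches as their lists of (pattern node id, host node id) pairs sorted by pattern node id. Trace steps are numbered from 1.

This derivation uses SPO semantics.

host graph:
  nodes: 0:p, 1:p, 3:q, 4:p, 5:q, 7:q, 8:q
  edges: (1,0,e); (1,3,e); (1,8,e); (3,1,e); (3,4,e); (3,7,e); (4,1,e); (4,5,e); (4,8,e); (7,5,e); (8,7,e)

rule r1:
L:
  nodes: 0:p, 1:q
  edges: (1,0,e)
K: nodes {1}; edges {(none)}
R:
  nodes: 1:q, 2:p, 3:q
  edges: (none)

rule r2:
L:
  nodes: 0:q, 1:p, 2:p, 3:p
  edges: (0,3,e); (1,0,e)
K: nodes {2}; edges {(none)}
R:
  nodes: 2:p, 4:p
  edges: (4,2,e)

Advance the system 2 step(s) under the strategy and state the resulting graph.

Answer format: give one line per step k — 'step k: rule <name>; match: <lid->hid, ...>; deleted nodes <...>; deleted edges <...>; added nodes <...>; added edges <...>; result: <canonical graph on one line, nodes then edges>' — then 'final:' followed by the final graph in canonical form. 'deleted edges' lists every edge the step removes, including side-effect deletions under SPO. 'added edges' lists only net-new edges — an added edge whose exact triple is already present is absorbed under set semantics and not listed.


step 1: rule r1; match: 0->1, 1->3; deleted nodes 1; deleted edges (1,0,e); (1,3,e); (1,8,e); (3,1,e); (4,1,e); added nodes 9, 10; added edges (none); result: nodes: 0:p, 3:q, 4:p, 5:q, 7:q, 8:q, 9:p, 10:q edges: (3,4,e); (3,7,e); (4,5,e); (4,8,e); (7,5,e); (8,7,e)
step 2: rule r1; match: 0->4, 1->3; deleted nodes 4; deleted edges (3,4,e); (4,5,e); (4,8,e); added nodes 11, 12; added edges (none); result: nodes: 0:p, 3:q, 5:q, 7:q, 8:q, 9:p, 10:q, 11:p, 12:q edges: (3,7,e); (7,5,e); (8,7,e)
final:
nodes: 0:p, 3:q, 5:q, 7:q, 8:q, 9:p, 10:q, 11:p, 12:q
edges: (3,7,e); (7,5,e); (8,7,e)


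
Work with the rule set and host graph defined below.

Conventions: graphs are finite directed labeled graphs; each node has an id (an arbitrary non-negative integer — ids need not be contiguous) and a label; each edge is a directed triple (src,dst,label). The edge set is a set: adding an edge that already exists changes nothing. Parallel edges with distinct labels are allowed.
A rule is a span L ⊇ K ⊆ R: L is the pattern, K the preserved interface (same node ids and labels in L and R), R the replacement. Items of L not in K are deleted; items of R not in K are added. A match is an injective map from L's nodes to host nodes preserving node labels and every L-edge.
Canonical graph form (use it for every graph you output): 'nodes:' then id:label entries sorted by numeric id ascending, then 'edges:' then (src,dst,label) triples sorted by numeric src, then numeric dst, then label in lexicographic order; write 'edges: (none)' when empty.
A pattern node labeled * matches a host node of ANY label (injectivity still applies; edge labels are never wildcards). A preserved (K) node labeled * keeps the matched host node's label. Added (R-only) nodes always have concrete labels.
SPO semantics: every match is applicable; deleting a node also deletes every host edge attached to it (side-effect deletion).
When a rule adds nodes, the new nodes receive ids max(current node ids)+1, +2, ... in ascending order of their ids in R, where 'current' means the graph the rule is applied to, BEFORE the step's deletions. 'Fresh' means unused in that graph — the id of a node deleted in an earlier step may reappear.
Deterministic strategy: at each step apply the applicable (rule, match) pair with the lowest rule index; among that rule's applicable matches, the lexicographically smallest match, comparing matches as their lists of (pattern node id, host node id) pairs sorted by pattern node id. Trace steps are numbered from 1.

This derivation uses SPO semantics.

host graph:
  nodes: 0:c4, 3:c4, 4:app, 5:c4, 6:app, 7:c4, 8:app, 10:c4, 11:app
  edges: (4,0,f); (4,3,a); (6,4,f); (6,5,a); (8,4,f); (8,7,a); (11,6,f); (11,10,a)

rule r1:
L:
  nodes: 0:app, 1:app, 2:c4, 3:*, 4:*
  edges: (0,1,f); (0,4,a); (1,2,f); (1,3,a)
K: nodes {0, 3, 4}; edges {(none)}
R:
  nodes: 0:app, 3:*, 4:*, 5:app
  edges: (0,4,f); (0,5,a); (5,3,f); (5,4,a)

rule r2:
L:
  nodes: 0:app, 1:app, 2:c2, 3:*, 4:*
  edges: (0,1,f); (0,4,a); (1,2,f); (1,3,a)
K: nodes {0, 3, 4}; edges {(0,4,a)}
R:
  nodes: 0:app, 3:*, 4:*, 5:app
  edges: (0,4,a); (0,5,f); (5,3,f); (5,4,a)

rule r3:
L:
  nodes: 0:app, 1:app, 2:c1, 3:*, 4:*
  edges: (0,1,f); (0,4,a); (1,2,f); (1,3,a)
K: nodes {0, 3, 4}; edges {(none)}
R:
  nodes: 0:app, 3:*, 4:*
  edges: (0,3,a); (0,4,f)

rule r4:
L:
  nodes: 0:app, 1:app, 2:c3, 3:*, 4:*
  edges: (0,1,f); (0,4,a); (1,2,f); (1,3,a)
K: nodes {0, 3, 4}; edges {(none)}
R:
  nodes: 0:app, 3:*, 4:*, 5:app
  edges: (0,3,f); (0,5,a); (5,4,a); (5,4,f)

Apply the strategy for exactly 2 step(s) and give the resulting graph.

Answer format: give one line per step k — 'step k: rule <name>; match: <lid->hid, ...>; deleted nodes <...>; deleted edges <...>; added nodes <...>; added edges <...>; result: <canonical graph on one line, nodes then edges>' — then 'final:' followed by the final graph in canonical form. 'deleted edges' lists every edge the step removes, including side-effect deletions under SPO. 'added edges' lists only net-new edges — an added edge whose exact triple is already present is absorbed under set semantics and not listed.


step 1: rule r1; match: 0->6, 1->4, 2->0, 3->3, 4->5; deleted nodes 0, 4; deleted edges (4,0,f); (4,3,a); (6,4,f); (6,5,a); (8,4,f); added nodes 12; added edges (6,5,f); (6,12,a); (12,3,f); (12,5,a); result: nodes: 3:c4, 5:c4, 6:app, 7:c4, 8:app, 10:c4, 11:app, 12:app edges: (6,5,f); (6,12,a); (8,7,a); (11,6,f); (11,10,a); (12,3,f); (12,5,a)
step 2: rule r1; match: 0->11, 1->6, 2->5, 3->12, 4->10; deleted nodes 5, 6; deleted edges (6,5,f); (6,12,a); (11,6,f); (11,10,a); (12,5,a); added nodes 13; added edges (11,10,f); (11,13,a); (13,10,a); (13,12,f); result: nodes: 3:c4, 7:c4, 8:app, 10:c4, 11:app, 12:app, 13:app edges: (8,7,a); (11,10,f); (11,13,a); (12,3,f); (13,10,a); (13,12,f)
final:
nodes: 3:c4, 7:c4, 8:app, 10:c4, 11:app, 12:app, 13:app
edges: (8,7,a); (11,10,f); (11,13,a); (12,3,f); (13,10,a); (13,12,f)


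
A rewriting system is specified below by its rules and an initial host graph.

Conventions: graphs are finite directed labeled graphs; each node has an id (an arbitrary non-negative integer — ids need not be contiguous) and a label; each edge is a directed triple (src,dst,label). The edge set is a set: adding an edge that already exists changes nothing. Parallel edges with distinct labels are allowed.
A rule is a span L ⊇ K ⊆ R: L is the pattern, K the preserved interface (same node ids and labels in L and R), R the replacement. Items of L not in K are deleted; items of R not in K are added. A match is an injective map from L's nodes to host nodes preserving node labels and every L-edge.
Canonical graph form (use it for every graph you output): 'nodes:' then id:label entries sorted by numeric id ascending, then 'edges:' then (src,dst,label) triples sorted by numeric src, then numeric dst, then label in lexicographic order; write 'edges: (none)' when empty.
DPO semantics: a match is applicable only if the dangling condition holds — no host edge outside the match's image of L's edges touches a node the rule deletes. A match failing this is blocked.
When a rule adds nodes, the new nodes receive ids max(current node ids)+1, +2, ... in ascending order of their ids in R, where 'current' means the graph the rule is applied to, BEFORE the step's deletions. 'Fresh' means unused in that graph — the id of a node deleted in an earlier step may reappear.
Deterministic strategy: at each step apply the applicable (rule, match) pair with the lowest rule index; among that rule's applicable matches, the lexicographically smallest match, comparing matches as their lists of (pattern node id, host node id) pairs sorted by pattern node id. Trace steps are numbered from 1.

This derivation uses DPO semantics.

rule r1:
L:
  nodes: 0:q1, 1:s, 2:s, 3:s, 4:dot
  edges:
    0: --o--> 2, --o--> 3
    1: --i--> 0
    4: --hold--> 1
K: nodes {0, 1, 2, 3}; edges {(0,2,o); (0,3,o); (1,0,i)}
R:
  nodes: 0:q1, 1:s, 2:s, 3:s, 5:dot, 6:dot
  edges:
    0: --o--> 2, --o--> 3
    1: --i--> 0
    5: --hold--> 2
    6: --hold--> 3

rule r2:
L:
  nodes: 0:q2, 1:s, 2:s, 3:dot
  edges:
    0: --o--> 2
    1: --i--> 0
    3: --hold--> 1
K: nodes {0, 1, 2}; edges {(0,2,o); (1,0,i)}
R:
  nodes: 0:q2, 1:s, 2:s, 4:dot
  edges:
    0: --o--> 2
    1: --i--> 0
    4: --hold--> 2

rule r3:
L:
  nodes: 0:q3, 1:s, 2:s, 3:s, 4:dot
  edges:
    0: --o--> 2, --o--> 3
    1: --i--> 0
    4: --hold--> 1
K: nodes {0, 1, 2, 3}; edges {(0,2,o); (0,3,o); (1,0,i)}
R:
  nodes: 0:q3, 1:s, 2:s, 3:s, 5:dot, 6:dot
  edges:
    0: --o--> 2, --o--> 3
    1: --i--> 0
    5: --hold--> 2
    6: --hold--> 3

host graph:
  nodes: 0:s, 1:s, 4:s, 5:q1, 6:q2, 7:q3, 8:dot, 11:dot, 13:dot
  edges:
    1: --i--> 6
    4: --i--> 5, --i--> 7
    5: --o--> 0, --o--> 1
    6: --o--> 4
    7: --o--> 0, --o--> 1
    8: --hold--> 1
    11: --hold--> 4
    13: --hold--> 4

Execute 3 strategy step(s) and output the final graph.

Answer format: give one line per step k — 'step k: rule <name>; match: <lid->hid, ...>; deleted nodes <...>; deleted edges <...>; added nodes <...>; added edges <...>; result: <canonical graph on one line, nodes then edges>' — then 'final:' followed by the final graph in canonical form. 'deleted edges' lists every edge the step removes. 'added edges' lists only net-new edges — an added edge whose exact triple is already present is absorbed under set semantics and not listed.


step 1: rule r1; match: 0->5, 1->4, 2->0, 3->1, 4->11; deleted nodes 11; deleted edges (11,4,hold); added nodes 14, 15; added edges (14,0,hold); (15,1,hold); result: nodes: 0:s, 1:s, 4:s, 5:q1, 6:q2, 7:q3, 8:dot, 13:dot, 14:dot, 15:dot edges: (1,6,i); (4,5,i); (4,7,i); (5,0,o); (5,1,o); (6,4,o); (7,0,o); (7,1,o); (8,1,hold); (13,4,hold); (14,0,hold); (15,1,hold)
step 2: rule r1; match: 0->5, 1->4, 2->0, 3->1, 4->13; deleted nodes 13; deleted edges (13,4,hold); added nodes 16, 17; added edges (16,0,hold); (17,1,hold); result: nodes: 0:s, 1:s, 4:s, 5:q1, 6:q2, 7:q3, 8:dot, 14:dot, 15:dot, 16:dot, 17:dot edges: (1,6,i); (4,5,i); (4,7,i); (5,0,o); (5,1,o); (6,4,o); (7,0,o); (7,1,o); (8,1,hold); (14,0,hold); (15,1,hold); (16,0,hold); (17,1,hold)
step 3: rule r2; match: 0->6, 1->1, 2->4, 3->8; deleted nodes 8; deleted edges (8,1,hold); added nodes 18; added edges (18,4,hold); result: nodes: 0:s, 1:s, 4:s, 5:q1, 6:q2, 7:q3, 14:dot, 15:dot, 16:dot, 17:dot, 18:dot edges: (1,6,i); (4,5,i); (4,7,i); (5,0,o); (5,1,o); (6,4,o); (7,0,o); (7,1,o); (14,0,hold); (15,1,hold); (16,0,hold); (17,1,hold); (18,4,hold)
final:
nodes: 0:s, 1:s, 4:s, 5:q1, 6:q2, 7:q3, 14:dot, 15:dot, 16:dot, 17:dot, 18:dot
edges: (1,6,i); (4,5,i); (4,7,i); (5,0,o); (5,1,o); (6,4,o); (7,0,o); (7,1,o); (14,0,hold); (15,1,hold); (16,0,hold); (17,1,hold); (18,4,hold)


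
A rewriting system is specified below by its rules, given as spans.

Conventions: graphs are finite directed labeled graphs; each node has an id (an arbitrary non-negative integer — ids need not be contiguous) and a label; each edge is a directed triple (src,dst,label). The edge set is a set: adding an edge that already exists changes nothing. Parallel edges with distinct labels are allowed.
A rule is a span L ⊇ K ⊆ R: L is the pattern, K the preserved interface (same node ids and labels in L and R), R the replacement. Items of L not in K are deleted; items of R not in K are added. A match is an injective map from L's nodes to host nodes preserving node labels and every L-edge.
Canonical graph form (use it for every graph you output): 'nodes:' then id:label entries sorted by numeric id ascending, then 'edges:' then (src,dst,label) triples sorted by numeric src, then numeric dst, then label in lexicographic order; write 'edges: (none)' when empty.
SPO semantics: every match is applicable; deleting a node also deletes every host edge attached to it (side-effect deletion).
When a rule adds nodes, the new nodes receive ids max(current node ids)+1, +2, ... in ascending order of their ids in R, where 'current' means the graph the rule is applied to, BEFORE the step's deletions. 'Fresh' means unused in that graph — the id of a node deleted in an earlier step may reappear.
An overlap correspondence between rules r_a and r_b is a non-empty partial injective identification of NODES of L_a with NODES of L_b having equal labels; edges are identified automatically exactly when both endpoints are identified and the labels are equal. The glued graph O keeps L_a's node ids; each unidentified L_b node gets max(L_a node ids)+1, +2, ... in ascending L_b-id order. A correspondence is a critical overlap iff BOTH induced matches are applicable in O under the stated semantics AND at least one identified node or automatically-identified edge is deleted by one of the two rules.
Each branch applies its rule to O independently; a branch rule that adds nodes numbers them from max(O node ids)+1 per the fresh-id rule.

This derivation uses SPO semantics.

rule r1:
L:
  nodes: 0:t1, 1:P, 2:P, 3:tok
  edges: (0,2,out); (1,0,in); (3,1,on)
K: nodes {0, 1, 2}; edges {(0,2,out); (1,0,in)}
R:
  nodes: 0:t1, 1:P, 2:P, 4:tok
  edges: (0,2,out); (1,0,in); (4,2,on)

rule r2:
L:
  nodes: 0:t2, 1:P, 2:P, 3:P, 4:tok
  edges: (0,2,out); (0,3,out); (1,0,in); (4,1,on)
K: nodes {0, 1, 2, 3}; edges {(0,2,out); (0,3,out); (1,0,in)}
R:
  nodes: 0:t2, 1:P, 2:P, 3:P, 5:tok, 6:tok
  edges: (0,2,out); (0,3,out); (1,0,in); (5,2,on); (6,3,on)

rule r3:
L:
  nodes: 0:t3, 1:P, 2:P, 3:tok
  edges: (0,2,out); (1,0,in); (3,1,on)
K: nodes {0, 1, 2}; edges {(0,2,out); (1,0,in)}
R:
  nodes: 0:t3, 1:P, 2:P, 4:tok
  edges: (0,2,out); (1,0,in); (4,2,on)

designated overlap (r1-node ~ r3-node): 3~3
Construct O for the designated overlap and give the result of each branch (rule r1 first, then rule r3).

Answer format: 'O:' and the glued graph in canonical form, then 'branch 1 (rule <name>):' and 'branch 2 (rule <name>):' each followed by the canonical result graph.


O:
nodes: 0:t1, 1:P, 2:P, 3:tok, 4:t3, 5:P, 6:P
edges: (0,2,out); (1,0,in); (3,1,on); (3,5,on); (4,6,out); (5,4,in)
branch 1 (rule r1):
nodes: 0:t1, 1:P, 2:P, 4:t3, 5:P, 6:P, 7:tok
edges: (0,2,out); (1,0,in); (4,6,out); (5,4,in); (7,2,on)
branch 2 (rule r3):
nodes: 0:t1, 1:P, 2:P, 4:t3, 5:P, 6:P, 7:tok
edges: (0,2,out); (1,0,in); (4,6,out); (5,4,in); (7,6,on)


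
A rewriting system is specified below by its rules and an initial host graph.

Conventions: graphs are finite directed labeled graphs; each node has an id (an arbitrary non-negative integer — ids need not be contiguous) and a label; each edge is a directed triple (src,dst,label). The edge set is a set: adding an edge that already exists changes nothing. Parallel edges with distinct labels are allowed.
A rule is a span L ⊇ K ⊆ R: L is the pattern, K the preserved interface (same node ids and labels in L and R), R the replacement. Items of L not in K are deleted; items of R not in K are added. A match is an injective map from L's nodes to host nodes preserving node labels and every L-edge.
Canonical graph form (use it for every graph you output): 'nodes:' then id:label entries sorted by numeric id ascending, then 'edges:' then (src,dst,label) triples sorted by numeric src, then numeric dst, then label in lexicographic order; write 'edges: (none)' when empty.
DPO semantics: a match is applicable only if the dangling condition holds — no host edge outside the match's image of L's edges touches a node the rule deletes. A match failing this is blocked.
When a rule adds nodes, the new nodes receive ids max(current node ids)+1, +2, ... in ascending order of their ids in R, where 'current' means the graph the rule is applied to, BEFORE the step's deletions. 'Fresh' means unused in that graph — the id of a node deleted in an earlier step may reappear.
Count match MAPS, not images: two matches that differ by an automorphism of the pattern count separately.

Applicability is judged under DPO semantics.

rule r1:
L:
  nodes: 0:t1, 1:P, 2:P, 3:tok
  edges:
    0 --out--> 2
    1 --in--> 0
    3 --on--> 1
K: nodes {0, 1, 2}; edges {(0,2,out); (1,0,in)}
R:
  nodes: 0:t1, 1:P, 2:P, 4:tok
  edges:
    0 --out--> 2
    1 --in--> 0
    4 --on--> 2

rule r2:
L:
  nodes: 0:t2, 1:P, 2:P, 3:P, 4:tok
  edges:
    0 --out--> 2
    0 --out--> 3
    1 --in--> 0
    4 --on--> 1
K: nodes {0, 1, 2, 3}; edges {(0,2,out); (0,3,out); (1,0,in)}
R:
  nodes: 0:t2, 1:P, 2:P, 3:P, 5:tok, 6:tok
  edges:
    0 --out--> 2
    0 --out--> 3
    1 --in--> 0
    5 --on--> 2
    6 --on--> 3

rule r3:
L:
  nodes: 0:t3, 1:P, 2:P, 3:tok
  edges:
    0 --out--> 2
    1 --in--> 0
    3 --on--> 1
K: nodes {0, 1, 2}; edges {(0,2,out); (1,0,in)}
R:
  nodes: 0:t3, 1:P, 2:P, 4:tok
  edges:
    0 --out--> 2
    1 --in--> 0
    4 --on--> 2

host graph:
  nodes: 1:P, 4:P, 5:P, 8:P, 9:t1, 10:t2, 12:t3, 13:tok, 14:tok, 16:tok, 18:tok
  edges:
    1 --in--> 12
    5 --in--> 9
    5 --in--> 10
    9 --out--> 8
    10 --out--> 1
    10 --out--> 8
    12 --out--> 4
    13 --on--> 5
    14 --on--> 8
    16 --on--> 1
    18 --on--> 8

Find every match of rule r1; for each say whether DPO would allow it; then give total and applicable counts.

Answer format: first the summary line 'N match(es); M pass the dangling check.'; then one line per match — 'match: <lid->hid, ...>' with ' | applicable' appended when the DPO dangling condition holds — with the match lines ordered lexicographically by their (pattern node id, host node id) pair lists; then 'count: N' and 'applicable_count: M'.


1 match(es); 1 pass the dangling check.
match: 0->9, 1->5, 2->8, 3->13 | applicable
count: 1
applicable_count: 1
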